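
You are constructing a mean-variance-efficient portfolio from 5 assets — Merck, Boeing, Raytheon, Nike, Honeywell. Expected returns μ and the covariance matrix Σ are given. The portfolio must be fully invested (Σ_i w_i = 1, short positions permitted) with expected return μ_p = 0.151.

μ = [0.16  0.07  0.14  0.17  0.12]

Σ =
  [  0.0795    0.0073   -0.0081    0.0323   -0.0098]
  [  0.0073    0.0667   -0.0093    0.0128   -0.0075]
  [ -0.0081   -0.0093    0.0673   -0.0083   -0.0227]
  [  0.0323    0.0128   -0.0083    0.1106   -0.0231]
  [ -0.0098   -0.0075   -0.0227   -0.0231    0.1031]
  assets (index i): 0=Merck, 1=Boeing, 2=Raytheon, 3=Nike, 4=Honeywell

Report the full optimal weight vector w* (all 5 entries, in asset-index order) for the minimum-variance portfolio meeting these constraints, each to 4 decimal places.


0.2400  -0.0601  0.3542  0.2262  0.2396

u=Σ⁻¹μ = [1.9102  1.3156  3.5686  1.6364  2.5935]
v=Σ⁻¹𝟙 = [12.2511  17.8132  26.8036  9.6369  20.2203]
a=μᵀu=1.486741  b=𝟙ᵀu=11.024313  c=𝟙ᵀv=86.725109  D=ac−b²=7.402291
λ₁=(c·0.151−b)/D = (86.725109·0.151−11.024313)/7.402291 = 0.279802
λ₂=(a−b·0.151)/D = (1.486741−11.024313·0.151)/7.402291 = -0.024037
w* = 0.279802·u + -0.024037·v:
  w_0 = 0.279802·1.9102 + -0.024037·12.2511 = 0.2400  (Merck)
  w_1 = 0.279802·1.3156 + -0.024037·17.8132 = -0.0601  (Boeing)
  w_2 = 0.279802·3.5686 + -0.024037·26.8036 = 0.3542  (Raytheon)
  w_3 = 0.279802·1.6364 + -0.024037·9.6369 = 0.2262  (Nike)
  w_4 = 0.279802·2.5935 + -0.024037·20.2203 = 0.2396  (Honeywell)
Σw_i=1.0000  μᵀw=0.1510
σ²=wᵀΣw=λ₁·μ_p+λ₂ = 0.279802·0.151 + -0.024037 = 0.018213 ≈ 0.0182


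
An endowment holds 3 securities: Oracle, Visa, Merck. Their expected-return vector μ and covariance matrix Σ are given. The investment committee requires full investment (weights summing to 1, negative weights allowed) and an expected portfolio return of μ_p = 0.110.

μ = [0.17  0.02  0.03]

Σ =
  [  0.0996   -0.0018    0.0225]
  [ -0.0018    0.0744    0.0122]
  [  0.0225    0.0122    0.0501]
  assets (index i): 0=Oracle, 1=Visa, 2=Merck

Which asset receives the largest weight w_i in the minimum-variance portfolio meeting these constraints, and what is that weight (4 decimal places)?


Oracle (0.5908)

u=Σ⁻¹μ = [1.7782  0.3589  -0.2872]
v=Σ⁻¹𝟙 = [7.0757  11.3118  14.0278]
a=μᵀu=0.300855  b=𝟙ᵀu=1.849932  c=𝟙ᵀv=32.415263  D=ac−b²=6.330061
λ₁=(c·0.110−b)/D = (32.415263·0.110−1.849932)/6.330061 = 0.271047
λ₂=(a−b·0.110)/D = (0.300855−1.849932·0.110)/6.330061 = 0.015381
w* = 0.271047·u + 0.015381·v:
  w_0 = 0.271047·1.7782 + 0.015381·7.0757 = 0.5908  (Oracle)
  w_1 = 0.271047·0.3589 + 0.015381·11.3118 = 0.2713  (Visa)
  w_2 = 0.271047·-0.2872 + 0.015381·14.0278 = 0.1379  (Merck)
Σw_i=1.0000  μᵀw=0.1100
σ²=wᵀΣw=λ₁·μ_p+λ₂ = 0.271047·0.110 + 0.015381 = 0.045196 ≈ 0.0452


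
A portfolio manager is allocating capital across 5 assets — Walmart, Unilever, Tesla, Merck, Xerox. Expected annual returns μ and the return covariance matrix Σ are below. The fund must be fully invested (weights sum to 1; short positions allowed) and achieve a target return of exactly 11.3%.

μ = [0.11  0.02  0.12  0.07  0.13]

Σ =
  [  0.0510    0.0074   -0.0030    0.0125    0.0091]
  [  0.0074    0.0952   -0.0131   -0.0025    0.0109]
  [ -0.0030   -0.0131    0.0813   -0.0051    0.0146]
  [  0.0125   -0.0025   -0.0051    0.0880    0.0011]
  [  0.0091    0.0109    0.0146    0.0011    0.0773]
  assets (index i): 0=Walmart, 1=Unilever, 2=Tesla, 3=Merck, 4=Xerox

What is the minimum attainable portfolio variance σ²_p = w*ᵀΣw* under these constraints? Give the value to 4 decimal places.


0.0225

x=Σ⁻¹μ = [1.8625  0.1389  1.3945  0.6010  1.1710]
y=Σ⁻¹𝟙 = [15.1403  10.7388  14.0017  10.2439  6.8496]
a=μᵀx=0.569295  b=𝟙ᵀx=5.167946  c=𝟙ᵀy=56.974407  D=ac−b²=5.727580
λ₁=(c·0.113−b)/D = (56.974407·0.113−5.167946)/5.727580 = 0.221762
λ₂=(a−b·0.113)/D = (0.569295−5.167946·0.113)/5.727580 = -0.002564
w* = 0.221762·x + -0.002564·y:
  w_0 = 0.221762·1.8625 + -0.002564·15.1403 = 0.3742  (Walmart)
  w_1 = 0.221762·0.1389 + -0.002564·10.7388 = 0.0033  (Unilever)
  w_2 = 0.221762·1.3945 + -0.002564·14.0017 = 0.2734  (Tesla)
  w_3 = 0.221762·0.6010 + -0.002564·10.2439 = 0.1070  (Merck)
  w_4 = 0.221762·1.1710 + -0.002564·6.8496 = 0.2421  (Xerox)
Σw_i=1.0000  μᵀw=0.1130
σ²=wᵀΣw=λ₁·μ_p+λ₂ = 0.221762·0.113 + -0.002564 = 0.022496 ≈ 0.0225


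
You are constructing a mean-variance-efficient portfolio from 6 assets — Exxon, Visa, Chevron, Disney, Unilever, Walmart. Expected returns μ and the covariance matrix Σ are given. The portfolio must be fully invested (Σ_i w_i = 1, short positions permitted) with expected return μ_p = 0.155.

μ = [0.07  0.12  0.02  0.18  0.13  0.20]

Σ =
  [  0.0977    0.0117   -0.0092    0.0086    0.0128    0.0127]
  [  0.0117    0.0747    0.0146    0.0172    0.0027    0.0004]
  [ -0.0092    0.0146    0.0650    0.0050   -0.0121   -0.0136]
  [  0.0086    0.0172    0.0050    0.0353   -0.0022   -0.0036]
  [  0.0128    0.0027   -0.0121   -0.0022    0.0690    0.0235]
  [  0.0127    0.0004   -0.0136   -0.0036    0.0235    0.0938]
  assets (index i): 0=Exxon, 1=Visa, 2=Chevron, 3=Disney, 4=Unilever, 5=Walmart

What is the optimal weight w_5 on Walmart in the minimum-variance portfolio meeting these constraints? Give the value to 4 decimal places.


x=Σ⁻¹μ = [-0.1877  0.2617  0.5238  5.2452  1.4637  2.0670]
y=Σ⁻¹𝟙 = [6.3827  2.5090  18.4759  24.8119  13.8541  9.9463]
a=μᵀx=1.576572  b=𝟙ᵀx=9.373818  c=𝟙ᵀy=75.979905  D=ac−b²=31.919297
λ₁=(c·0.155−b)/D = (75.979905·0.155−9.373818)/31.919297 = 0.075286
λ₂=(a−b·0.155)/D = (1.576572−9.373818·0.155)/31.919297 = 0.003873
w* = 0.075286·x + 0.003873·y:
  w_0 = 0.075286·-0.1877 + 0.003873·6.3827 = 0.0106  (Exxon)
  w_1 = 0.075286·0.2617 + 0.003873·2.5090 = 0.0294  (Visa)
  w_2 = 0.075286·0.5238 + 0.003873·18.4759 = 0.1110  (Chevron)
  w_3 = 0.075286·5.2452 + 0.003873·24.8119 = 0.4910  (Disney)
  w_4 = 0.075286·1.4637 + 0.003873·13.8541 = 0.1639  (Unilever)
  w_5 = 0.075286·2.0670 + 0.003873·9.9463 = 0.1941  (Walmart)
Σw_i=1.0000  μᵀw=0.1550
σ²=wᵀΣw=λ₁·μ_p+λ₂ = 0.075286·0.155 + 0.003873 = 0.015542 ≈ 0.0155

0.1941


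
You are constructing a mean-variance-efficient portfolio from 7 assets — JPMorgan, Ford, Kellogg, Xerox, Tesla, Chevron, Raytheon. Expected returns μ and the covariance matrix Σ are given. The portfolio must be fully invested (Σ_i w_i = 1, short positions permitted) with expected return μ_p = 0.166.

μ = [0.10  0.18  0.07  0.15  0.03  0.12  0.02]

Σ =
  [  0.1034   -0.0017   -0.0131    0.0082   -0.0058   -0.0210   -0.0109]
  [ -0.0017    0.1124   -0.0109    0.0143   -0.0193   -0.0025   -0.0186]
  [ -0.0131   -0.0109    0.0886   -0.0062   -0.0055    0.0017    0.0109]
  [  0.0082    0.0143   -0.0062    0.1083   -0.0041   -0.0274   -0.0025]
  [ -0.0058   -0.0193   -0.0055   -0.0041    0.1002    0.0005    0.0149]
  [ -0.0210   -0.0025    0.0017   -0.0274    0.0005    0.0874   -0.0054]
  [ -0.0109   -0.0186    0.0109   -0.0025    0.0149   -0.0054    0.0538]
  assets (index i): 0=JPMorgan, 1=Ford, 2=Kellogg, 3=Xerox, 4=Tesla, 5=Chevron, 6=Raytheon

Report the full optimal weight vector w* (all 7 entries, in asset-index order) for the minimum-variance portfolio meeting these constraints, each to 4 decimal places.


g=Σ⁻¹μ = [1.6814  1.9068  1.2389  1.7468  0.7055  2.4283  1.2501]
h=Σ⁻¹𝟙 = [18.2581  15.3669  14.1083  13.0760  11.5852  21.5282  24.3007]
a=μᵀg=1.197666  b=𝟙ᵀg=10.957793  c=𝟙ᵀh=118.223485  D=ac−b²=21.519043
λ₁=(c·0.166−b)/D = (118.223485·0.166−10.957793)/21.519043 = 0.402774
λ₂=(a−b·0.166)/D = (1.197666−10.957793·0.166)/21.519043 = -0.028873
w* = 0.402774·g + -0.028873·h:
  w_0 = 0.402774·1.6814 + -0.028873·18.2581 = 0.1501  (JPMorgan)
  w_1 = 0.402774·1.9068 + -0.028873·15.3669 = 0.3243  (Ford)
  w_2 = 0.402774·1.2389 + -0.028873·14.1083 = 0.0916  (Kellogg)
  w_3 = 0.402774·1.7468 + -0.028873·13.0760 = 0.3260  (Xerox)
  w_4 = 0.402774·0.7055 + -0.028873·11.5852 = -0.0504  (Tesla)
  w_5 = 0.402774·2.4283 + -0.028873·21.5282 = 0.3565  (Chevron)
  w_6 = 0.402774·1.2501 + -0.028873·24.3007 = -0.1981  (Raytheon)
Σw_i=1.0000  μᵀw=0.1660
σ²=wᵀΣw=λ₁·μ_p+λ₂ = 0.402774·0.166 + -0.028873 = 0.037987 ≈ 0.0380

0.1501  0.3243  0.0916  0.3260  -0.0504  0.3565  -0.1981


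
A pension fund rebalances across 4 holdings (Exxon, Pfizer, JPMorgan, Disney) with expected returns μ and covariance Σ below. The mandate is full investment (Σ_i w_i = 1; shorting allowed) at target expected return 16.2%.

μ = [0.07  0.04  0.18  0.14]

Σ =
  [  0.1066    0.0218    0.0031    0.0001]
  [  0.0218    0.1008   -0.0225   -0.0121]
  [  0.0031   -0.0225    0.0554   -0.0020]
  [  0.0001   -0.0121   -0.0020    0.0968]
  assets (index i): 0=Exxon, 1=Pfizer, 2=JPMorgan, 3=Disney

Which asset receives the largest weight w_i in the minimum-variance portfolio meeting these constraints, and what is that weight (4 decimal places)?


JPMorgan (0.6962)

p=Σ⁻¹μ = [0.2543  1.4098  3.8689  1.7022]
q=Σ⁻¹𝟙 = [5.4260  15.7794  24.6179  12.8060]
a=μᵀp=1.008890  b=𝟙ᵀp=7.235056  c=𝟙ᵀq=58.629335  D=ac−b²=6.804485
λ₁=(c·0.162−b)/D = (58.629335·0.162−7.235056)/6.804485 = 0.332559
λ₂=(a−b·0.162)/D = (1.008890−7.235056·0.162)/6.804485 = -0.023983
w* = 0.332559·p + -0.023983·q:
  w_0 = 0.332559·0.2543 + -0.023983·5.4260 = -0.0456  (Exxon)
  w_1 = 0.332559·1.4098 + -0.023983·15.7794 = 0.0904  (Pfizer)
  w_2 = 0.332559·3.8689 + -0.023983·24.6179 = 0.6962  (JPMorgan)
  w_3 = 0.332559·1.7022 + -0.023983·12.8060 = 0.2590  (Disney)
Σw_i=1.0000  μᵀw=0.1620
σ²=wᵀΣw=λ₁·μ_p+λ₂ = 0.332559·0.162 + -0.023983 = 0.029892 ≈ 0.0299


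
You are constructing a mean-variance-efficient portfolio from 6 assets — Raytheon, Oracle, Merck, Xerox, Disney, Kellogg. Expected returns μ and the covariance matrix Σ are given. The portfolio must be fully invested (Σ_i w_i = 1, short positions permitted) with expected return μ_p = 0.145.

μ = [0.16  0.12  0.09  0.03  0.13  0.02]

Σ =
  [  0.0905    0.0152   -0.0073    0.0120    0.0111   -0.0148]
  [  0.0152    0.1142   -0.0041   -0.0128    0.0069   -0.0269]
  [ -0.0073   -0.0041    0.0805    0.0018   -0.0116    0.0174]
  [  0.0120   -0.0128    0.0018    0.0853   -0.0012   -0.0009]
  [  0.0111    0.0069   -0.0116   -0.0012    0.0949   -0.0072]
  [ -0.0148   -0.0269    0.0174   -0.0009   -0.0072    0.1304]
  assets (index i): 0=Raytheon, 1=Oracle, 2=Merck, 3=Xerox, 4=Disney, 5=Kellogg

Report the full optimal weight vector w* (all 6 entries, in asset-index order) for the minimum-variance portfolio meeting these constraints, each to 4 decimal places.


0.4291  0.1465  0.2851  -0.1218  0.2867  -0.0256

p=Σ⁻¹μ = [1.5952  0.9360  1.4053  0.2611  1.3218  0.4148]
q=Σ⁻¹𝟙 = [8.8834  11.0615  12.9867  12.1216  11.1880  9.9273]
a=μᵀp=0.681991  b=𝟙ᵀp=5.934151  c=𝟙ᵀq=66.168420  D=ac−b²=9.912112
λ₁=(c·0.145−b)/D = (66.168420·0.145−5.934151)/9.912112 = 0.369272
λ₂=(a−b·0.145)/D = (0.681991−5.934151·0.145)/9.912112 = -0.018004
w* = 0.369272·p + -0.018004·q:
  w_0 = 0.369272·1.5952 + -0.018004·8.8834 = 0.4291  (Raytheon)
  w_1 = 0.369272·0.9360 + -0.018004·11.0615 = 0.1465  (Oracle)
  w_2 = 0.369272·1.4053 + -0.018004·12.9867 = 0.2851  (Merck)
  w_3 = 0.369272·0.2611 + -0.018004·12.1216 = -0.1218  (Xerox)
  w_4 = 0.369272·1.3218 + -0.018004·11.1880 = 0.2867  (Disney)
  w_5 = 0.369272·0.4148 + -0.018004·9.9273 = -0.0256  (Kellogg)
Σw_i=1.0000  μᵀw=0.1450
σ²=wᵀΣw=λ₁·μ_p+λ₂ = 0.369272·0.145 + -0.018004 = 0.035540 ≈ 0.0355


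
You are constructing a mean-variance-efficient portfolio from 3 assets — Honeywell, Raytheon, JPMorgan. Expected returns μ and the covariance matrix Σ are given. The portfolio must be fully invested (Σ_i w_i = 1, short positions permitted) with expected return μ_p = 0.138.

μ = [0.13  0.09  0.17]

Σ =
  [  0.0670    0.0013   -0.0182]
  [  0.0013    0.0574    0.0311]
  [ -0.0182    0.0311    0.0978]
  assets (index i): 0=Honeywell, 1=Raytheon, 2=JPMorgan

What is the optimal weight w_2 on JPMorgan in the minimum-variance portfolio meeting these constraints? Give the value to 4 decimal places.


0.3585

g=Σ⁻¹μ = [2.4982  0.3838  2.0811]
h=Σ⁻¹𝟙 = [17.3342  11.7690  9.7083]
a=μᵀg=0.713088  b=𝟙ᵀg=4.963055  c=𝟙ᵀh=38.811411  D=ac−b²=3.044043
λ₁=(c·0.138−b)/D = (38.811411·0.138−4.963055)/3.044043 = 0.129078
λ₂=(a−b·0.138)/D = (0.713088−4.963055·0.138)/3.044043 = 0.009260
w* = 0.129078·g + 0.009260·h:
  w_0 = 0.129078·2.4982 + 0.009260·17.3342 = 0.4830  (Honeywell)
  w_1 = 0.129078·0.3838 + 0.009260·11.7690 = 0.1585  (Raytheon)
  w_2 = 0.129078·2.0811 + 0.009260·9.7083 = 0.3585  (JPMorgan)
Σw_i=1.0000  μᵀw=0.1380
σ²=wᵀΣw=λ₁·μ_p+λ₂ = 0.129078·0.138 + 0.009260 = 0.027072 ≈ 0.0271


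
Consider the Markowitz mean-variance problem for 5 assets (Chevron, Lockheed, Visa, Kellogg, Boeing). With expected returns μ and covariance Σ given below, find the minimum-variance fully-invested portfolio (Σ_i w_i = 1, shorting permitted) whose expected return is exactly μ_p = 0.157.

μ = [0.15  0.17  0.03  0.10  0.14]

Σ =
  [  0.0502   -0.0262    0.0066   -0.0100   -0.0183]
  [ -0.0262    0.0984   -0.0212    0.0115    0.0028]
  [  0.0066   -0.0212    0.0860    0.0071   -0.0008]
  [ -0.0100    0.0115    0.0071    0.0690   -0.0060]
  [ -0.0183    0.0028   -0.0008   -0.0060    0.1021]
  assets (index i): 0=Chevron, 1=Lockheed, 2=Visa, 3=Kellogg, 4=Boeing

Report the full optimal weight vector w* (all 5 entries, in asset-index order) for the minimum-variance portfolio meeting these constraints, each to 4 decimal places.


0.5013  0.2656  -0.0775  0.1126  0.1980

u=Σ⁻¹μ = [5.8094  3.0927  0.5285  1.9340  2.4454]
v=Σ⁻¹𝟙 = [38.7346  20.7133  12.5295  16.8657  17.2582]
a=μᵀu=1.948792  b=𝟙ᵀu=13.810063  c=𝟙ᵀv=106.101331  D=ac−b²=16.051539
λ₁=(c·0.157−b)/D = (106.101331·0.157−13.810063)/16.051539 = 0.177419
λ₂=(a−b·0.157)/D = (1.948792−13.810063·0.157)/16.051539 = -0.013668
w* = 0.177419·u + -0.013668·v:
  w_0 = 0.177419·5.8094 + -0.013668·38.7346 = 0.5013  (Chevron)
  w_1 = 0.177419·3.0927 + -0.013668·20.7133 = 0.2656  (Lockheed)
  w_2 = 0.177419·0.5285 + -0.013668·12.5295 = -0.0775  (Visa)
  w_3 = 0.177419·1.9340 + -0.013668·16.8657 = 0.1126  (Kellogg)
  w_4 = 0.177419·2.4454 + -0.013668·17.2582 = 0.1980  (Boeing)
Σw_i=1.0000  μᵀw=0.1570
σ²=wᵀΣw=λ₁·μ_p+λ₂ = 0.177419·0.157 + -0.013668 = 0.014187 ≈ 0.0142


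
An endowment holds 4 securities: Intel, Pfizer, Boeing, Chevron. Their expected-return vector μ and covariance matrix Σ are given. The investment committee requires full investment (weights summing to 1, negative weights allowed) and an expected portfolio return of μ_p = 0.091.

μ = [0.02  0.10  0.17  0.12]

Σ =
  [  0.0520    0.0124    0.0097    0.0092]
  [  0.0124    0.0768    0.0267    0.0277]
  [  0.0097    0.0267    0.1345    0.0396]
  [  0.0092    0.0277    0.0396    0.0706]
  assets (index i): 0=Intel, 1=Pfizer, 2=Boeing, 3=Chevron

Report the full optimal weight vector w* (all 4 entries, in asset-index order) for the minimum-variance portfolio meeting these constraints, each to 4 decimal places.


0.3248  0.2251  0.1596  0.2905

u=Σ⁻¹μ = [-0.1066  0.6726  0.8520  0.9718]
v=Σ⁻¹𝟙 = [15.7308  6.6770  2.6107  8.0303]
a=μᵀu=0.326583  b=𝟙ᵀu=2.389768  c=𝟙ᵀv=33.048810  D=ac−b²=5.082201
λ₁=(c·0.091−b)/D = (33.048810·0.091−2.389768)/5.082201 = 0.121537
λ₂=(a−b·0.091)/D = (0.326583−2.389768·0.091)/5.082201 = 0.021470
w* = 0.121537·u + 0.021470·v:
  w_0 = 0.121537·-0.1066 + 0.021470·15.7308 = 0.3248  (Intel)
  w_1 = 0.121537·0.6726 + 0.021470·6.6770 = 0.2251  (Pfizer)
  w_2 = 0.121537·0.8520 + 0.021470·2.6107 = 0.1596  (Boeing)
  w_3 = 0.121537·0.9718 + 0.021470·8.0303 = 0.2905  (Chevron)
Σw_i=1.0000  μᵀw=0.0910
σ²=wᵀΣw=λ₁·μ_p+λ₂ = 0.121537·0.091 + 0.021470 = 0.032530 ≈ 0.0325


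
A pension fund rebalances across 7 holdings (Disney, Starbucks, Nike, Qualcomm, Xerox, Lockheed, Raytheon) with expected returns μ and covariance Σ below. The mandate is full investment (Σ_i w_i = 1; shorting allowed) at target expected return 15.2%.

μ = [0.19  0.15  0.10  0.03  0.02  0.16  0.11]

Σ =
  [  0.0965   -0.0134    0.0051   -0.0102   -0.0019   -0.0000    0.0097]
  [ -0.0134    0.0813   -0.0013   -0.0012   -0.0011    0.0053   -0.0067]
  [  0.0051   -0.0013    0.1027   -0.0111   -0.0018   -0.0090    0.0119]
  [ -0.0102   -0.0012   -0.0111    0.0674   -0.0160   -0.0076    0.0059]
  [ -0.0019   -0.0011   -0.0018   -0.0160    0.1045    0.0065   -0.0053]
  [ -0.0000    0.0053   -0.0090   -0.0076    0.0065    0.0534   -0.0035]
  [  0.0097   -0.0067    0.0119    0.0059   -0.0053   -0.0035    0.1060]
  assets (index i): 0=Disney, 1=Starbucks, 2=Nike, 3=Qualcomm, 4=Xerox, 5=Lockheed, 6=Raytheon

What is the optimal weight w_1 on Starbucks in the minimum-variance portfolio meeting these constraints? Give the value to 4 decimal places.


p=Σ⁻¹μ = [2.2654  2.1259  1.2243  1.3919  0.3340  3.2062  0.8725]
q=Σ⁻¹𝟙 = [13.7284  14.5091  13.1116  24.1981  12.9301  21.8674  7.6445]
a=μᵀp=1.529147  b=𝟙ᵀp=11.420134  c=𝟙ᵀq=107.989050  D=ac−b²=34.711675
λ₁=(c·0.152−b)/D = (107.989050·0.152−11.420134)/34.711675 = 0.143877
λ₂=(a−b·0.152)/D = (1.529147−11.420134·0.152)/34.711675 = -0.005955
w* = 0.143877·p + -0.005955·q:
  w_0 = 0.143877·2.2654 + -0.005955·13.7284 = 0.2442  (Disney)
  w_1 = 0.143877·2.1259 + -0.005955·14.5091 = 0.2195  (Starbucks)
  w_2 = 0.143877·1.2243 + -0.005955·13.1116 = 0.0981  (Nike)
  w_3 = 0.143877·1.3919 + -0.005955·24.1981 = 0.0562  (Qualcomm)
  w_4 = 0.143877·0.3340 + -0.005955·12.9301 = -0.0289  (Xerox)
  w_5 = 0.143877·3.2062 + -0.005955·21.8674 = 0.3311  (Lockheed)
  w_6 = 0.143877·0.8725 + -0.005955·7.6445 = 0.0800  (Raytheon)
Σw_i=1.0000  μᵀw=0.1520
σ²=wᵀΣw=λ₁·μ_p+λ₂ = 0.143877·0.152 + -0.005955 = 0.015914 ≈ 0.0159

0.2195


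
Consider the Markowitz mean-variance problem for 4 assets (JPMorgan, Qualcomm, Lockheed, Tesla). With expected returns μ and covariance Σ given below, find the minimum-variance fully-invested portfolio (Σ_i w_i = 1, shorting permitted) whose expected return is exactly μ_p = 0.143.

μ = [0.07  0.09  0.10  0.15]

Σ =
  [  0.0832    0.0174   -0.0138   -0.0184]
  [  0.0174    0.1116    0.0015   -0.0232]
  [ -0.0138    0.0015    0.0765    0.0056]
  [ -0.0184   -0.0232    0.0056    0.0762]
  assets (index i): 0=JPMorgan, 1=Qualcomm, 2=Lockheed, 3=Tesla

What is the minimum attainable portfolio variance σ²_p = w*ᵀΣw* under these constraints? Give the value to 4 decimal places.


u=Σ⁻¹μ = [1.3978  1.0986  1.3518  2.5412]
v=Σ⁻¹𝟙 = [16.5238  10.1706  14.4516  19.1479]
a=μᵀu=0.713075  b=𝟙ᵀu=6.389361  c=𝟙ᵀv=60.293884  D=ac−b²=2.170120
λ₁=(c·0.143−b)/D = (60.293884·0.143−6.389361)/2.170120 = 1.028821
λ₂=(a−b·0.143)/D = (0.713075−6.389361·0.143)/2.170120 = -0.092439
w* = 1.028821·u + -0.092439·v:
  w_0 = 1.028821·1.3978 + -0.092439·16.5238 = -0.0894  (JPMorgan)
  w_1 = 1.028821·1.0986 + -0.092439·10.1706 = 0.1901  (Qualcomm)
  w_2 = 1.028821·1.3518 + -0.092439·14.4516 = 0.0548  (Lockheed)
  w_3 = 1.028821·2.5412 + -0.092439·19.1479 = 0.8444  (Tesla)
Σw_i=1.0000  μᵀw=0.1430
σ²=wᵀΣw=λ₁·μ_p+λ₂ = 1.028821·0.143 + -0.092439 = 0.054682 ≈ 0.0547

0.0547


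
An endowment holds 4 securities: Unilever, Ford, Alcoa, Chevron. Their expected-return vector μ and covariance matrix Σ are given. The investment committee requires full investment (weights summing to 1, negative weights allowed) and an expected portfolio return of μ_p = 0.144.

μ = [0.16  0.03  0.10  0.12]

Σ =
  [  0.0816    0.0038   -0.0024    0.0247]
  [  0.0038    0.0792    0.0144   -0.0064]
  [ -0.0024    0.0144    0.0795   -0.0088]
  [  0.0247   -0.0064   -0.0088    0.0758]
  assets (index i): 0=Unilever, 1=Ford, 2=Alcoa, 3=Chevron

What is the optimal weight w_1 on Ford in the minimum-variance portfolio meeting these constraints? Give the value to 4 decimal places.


-0.1233

x=Σ⁻¹μ = [1.6233  0.1427  1.4173  1.2307]
y=Σ⁻¹𝟙 = [8.2039  11.0456  12.2506  12.8742]
a=μᵀx=0.553420  b=𝟙ᵀx=4.413951  c=𝟙ᵀy=44.374266  D=ac−b²=5.074633
λ₁=(c·0.144−b)/D = (44.374266·0.144−4.413951)/5.074633 = 0.389377
λ₂=(a−b·0.144)/D = (0.553420−4.413951·0.144)/5.074633 = -0.016196
w* = 0.389377·x + -0.016196·y:
  w_0 = 0.389377·1.6233 + -0.016196·8.2039 = 0.4992  (Unilever)
  w_1 = 0.389377·0.1427 + -0.016196·11.0456 = -0.1233  (Ford)
  w_2 = 0.389377·1.4173 + -0.016196·12.2506 = 0.3534  (Alcoa)
  w_3 = 0.389377·1.2307 + -0.016196·12.8742 = 0.2707  (Chevron)
Σw_i=1.0000  μᵀw=0.1440
σ²=wᵀΣw=λ₁·μ_p+λ₂ = 0.389377·0.144 + -0.016196 = 0.039874 ≈ 0.0399


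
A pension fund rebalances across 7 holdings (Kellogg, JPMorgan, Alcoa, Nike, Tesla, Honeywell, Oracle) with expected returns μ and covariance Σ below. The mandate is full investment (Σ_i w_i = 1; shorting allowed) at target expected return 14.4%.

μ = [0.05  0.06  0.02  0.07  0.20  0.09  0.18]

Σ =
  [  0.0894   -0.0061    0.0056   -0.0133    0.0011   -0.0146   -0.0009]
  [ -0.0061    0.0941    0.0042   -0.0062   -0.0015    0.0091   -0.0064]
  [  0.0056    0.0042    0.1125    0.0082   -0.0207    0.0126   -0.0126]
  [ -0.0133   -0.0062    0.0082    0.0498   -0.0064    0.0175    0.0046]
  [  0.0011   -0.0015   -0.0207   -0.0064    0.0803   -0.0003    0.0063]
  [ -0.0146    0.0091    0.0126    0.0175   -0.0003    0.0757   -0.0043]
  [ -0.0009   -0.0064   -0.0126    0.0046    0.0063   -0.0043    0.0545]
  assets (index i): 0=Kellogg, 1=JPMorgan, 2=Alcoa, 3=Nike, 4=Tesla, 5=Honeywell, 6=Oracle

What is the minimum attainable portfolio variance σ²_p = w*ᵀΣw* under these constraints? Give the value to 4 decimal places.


0.0153

u=Σ⁻¹μ = [0.9428  0.9161  0.7172  1.3136  2.5318  1.0333  3.2697]
v=Σ⁻¹𝟙 = [16.1653  13.3094  10.0006  21.2743  15.2458  9.3228  19.6681]
a=μᵀu=1.396303  b=𝟙ᵀu=10.724521  c=𝟙ᵀv=104.986345  D=ac−b²=31.577429
λ₁=(c·0.144−b)/D = (104.986345·0.144−10.724521)/31.577429 = 0.139135
λ₂=(a−b·0.144)/D = (1.396303−10.724521·0.144)/31.577429 = -0.004688
w* = 0.139135·u + -0.004688·v:
  w_0 = 0.139135·0.9428 + -0.004688·16.1653 = 0.0554  (Kellogg)
  w_1 = 0.139135·0.9161 + -0.004688·13.3094 = 0.0651  (JPMorgan)
  w_2 = 0.139135·0.7172 + -0.004688·10.0006 = 0.0529  (Alcoa)
  w_3 = 0.139135·1.3136 + -0.004688·21.2743 = 0.0830  (Nike)
  w_4 = 0.139135·2.5318 + -0.004688·15.2458 = 0.2808  (Tesla)
  w_5 = 0.139135·1.0333 + -0.004688·9.3228 = 0.1001  (Honeywell)
  w_6 = 0.139135·3.2697 + -0.004688·19.6681 = 0.3627  (Oracle)
Σw_i=1.0000  μᵀw=0.1440
σ²=wᵀΣw=λ₁·μ_p+λ₂ = 0.139135·0.144 + -0.004688 = 0.015348 ≈ 0.0153


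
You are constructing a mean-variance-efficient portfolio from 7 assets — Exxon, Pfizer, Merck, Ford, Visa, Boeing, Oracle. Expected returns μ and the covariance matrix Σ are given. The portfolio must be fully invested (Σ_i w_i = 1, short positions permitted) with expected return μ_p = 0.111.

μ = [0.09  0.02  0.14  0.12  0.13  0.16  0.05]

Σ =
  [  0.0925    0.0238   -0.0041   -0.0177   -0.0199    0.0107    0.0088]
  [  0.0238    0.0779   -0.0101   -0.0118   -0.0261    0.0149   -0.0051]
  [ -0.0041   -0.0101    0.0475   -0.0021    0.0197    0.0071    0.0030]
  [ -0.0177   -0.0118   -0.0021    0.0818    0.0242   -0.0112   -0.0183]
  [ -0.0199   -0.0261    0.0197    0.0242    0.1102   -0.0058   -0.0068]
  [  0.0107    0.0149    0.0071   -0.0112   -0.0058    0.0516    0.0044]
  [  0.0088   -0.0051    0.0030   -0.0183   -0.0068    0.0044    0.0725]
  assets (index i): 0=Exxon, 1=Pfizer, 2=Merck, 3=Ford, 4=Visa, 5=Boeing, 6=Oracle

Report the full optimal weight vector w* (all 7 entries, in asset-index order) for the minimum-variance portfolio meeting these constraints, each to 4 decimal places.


0.0995  0.0963  0.2026  0.1990  0.0760  0.1969  0.1296

g=Σ⁻¹μ = [1.1606  0.3016  2.3987  2.2058  0.7584  2.9285  0.9209]
h=Σ⁻¹𝟙 = [9.8197  17.0002  19.6498  20.6815  8.6600  13.6423  18.1886]
a=μᵀg=1.324204  b=𝟙ᵀg=10.674534  c=𝟙ᵀh=107.642101  D=ac−b²=28.594469
λ₁=(c·0.111−b)/D = (107.642101·0.111−10.674534)/28.594469 = 0.044545
λ₂=(a−b·0.111)/D = (1.324204−10.674534·0.111)/28.594469 = 0.004873
w* = 0.044545·g + 0.004873·h:
  w_0 = 0.044545·1.1606 + 0.004873·9.8197 = 0.0995  (Exxon)
  w_1 = 0.044545·0.3016 + 0.004873·17.0002 = 0.0963  (Pfizer)
  w_2 = 0.044545·2.3987 + 0.004873·19.6498 = 0.2026  (Merck)
  w_3 = 0.044545·2.2058 + 0.004873·20.6815 = 0.1990  (Ford)
  w_4 = 0.044545·0.7584 + 0.004873·8.6600 = 0.0760  (Visa)
  w_5 = 0.044545·2.9285 + 0.004873·13.6423 = 0.1969  (Boeing)
  w_6 = 0.044545·0.9209 + 0.004873·18.1886 = 0.1296  (Oracle)
Σw_i=1.0000  μᵀw=0.1110
σ²=wᵀΣw=λ₁·μ_p+λ₂ = 0.044545·0.111 + 0.004873 = 0.009817 ≈ 0.0098


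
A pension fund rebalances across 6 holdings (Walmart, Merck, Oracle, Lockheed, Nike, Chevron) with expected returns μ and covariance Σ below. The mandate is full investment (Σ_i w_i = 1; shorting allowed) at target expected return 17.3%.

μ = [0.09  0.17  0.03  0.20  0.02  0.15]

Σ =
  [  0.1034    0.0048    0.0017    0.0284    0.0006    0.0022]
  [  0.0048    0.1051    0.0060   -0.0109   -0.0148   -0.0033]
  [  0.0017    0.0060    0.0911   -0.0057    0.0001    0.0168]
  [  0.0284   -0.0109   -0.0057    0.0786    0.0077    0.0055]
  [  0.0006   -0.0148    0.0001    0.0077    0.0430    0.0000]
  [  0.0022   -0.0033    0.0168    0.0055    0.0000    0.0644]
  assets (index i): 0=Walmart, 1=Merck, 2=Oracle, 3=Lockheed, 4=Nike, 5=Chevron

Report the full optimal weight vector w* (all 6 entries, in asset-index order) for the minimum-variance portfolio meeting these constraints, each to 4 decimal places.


-0.0124  0.2900  -0.0285  0.3848  0.0477  0.3183

g=Σ⁻¹μ = [0.0110  2.0592  -0.0555  2.5968  0.7088  2.2270]
h=Σ⁻¹𝟙 = [5.8108  13.8892  8.1131  9.6534  26.2077  13.1003]
a=μᵀg=1.216992  b=𝟙ᵀg=7.547411  c=𝟙ᵀh=76.774531  D=ac−b²=36.470539
λ₁=(c·0.173−b)/D = (76.774531·0.173−7.547411)/36.470539 = 0.157239
λ₂=(a−b·0.173)/D = (1.216992−7.547411·0.173)/36.470539 = -0.002432
w* = 0.157239·g + -0.002432·h:
  w_0 = 0.157239·0.0110 + -0.002432·5.8108 = -0.0124  (Walmart)
  w_1 = 0.157239·2.0592 + -0.002432·13.8892 = 0.2900  (Merck)
  w_2 = 0.157239·-0.0555 + -0.002432·8.1131 = -0.0285  (Oracle)
  w_3 = 0.157239·2.5968 + -0.002432·9.6534 = 0.3848  (Lockheed)
  w_4 = 0.157239·0.7088 + -0.002432·26.2077 = 0.0477  (Nike)
  w_5 = 0.157239·2.2270 + -0.002432·13.1003 = 0.3183  (Chevron)
Σw_i=1.0000  μᵀw=0.1730
σ²=wᵀΣw=λ₁·μ_p+λ₂ = 0.157239·0.173 + -0.002432 = 0.024770 ≈ 0.0248


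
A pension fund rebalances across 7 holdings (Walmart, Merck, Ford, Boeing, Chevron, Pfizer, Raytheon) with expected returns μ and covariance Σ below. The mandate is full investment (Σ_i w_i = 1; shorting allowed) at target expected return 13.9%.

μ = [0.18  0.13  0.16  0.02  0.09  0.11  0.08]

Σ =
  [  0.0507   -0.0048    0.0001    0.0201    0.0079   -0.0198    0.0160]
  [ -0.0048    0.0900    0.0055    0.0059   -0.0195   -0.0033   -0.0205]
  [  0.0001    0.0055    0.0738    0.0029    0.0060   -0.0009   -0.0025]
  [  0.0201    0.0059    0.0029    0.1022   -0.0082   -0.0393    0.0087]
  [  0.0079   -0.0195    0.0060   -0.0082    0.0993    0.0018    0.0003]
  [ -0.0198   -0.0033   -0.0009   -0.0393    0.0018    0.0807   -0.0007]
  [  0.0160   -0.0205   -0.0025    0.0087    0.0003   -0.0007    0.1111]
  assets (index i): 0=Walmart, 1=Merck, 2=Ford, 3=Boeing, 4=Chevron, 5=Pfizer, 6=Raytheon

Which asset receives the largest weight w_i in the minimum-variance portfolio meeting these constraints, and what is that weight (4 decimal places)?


g=Σ⁻¹μ = [4.4023  1.9201  1.9964  0.1930  0.7794  2.6248  0.4846]
h=Σ⁻¹𝟙 = [20.9554  15.8741  11.4222  14.2989  11.5318  25.0867  8.1763]
a=μᵀg=1.762958  b=𝟙ᵀg=12.400641  c=𝟙ᵀh=107.345415  D=ac−b²=35.469580
λ₁=(c·0.139−b)/D = (107.345415·0.139−12.400641)/35.469580 = 0.071057
λ₂=(a−b·0.139)/D = (1.762958−12.400641·0.139)/35.469580 = 0.001107
w* = 0.071057·g + 0.001107·h:
  w_0 = 0.071057·4.4023 + 0.001107·20.9554 = 0.3360  (Walmart)
  w_1 = 0.071057·1.9201 + 0.001107·15.8741 = 0.1540  (Merck)
  w_2 = 0.071057·1.9964 + 0.001107·11.4222 = 0.1545  (Ford)
  w_3 = 0.071057·0.1930 + 0.001107·14.2989 = 0.0295  (Boeing)
  w_4 = 0.071057·0.7794 + 0.001107·11.5318 = 0.0682  (Chevron)
  w_5 = 0.071057·2.6248 + 0.001107·25.0867 = 0.2143  (Pfizer)
  w_6 = 0.071057·0.4846 + 0.001107·8.1763 = 0.0435  (Raytheon)
Σw_i=1.0000  μᵀw=0.1390
σ²=wᵀΣw=λ₁·μ_p+λ₂ = 0.071057·0.139 + 0.001107 = 0.010984 ≈ 0.0110

Walmart (0.3360)


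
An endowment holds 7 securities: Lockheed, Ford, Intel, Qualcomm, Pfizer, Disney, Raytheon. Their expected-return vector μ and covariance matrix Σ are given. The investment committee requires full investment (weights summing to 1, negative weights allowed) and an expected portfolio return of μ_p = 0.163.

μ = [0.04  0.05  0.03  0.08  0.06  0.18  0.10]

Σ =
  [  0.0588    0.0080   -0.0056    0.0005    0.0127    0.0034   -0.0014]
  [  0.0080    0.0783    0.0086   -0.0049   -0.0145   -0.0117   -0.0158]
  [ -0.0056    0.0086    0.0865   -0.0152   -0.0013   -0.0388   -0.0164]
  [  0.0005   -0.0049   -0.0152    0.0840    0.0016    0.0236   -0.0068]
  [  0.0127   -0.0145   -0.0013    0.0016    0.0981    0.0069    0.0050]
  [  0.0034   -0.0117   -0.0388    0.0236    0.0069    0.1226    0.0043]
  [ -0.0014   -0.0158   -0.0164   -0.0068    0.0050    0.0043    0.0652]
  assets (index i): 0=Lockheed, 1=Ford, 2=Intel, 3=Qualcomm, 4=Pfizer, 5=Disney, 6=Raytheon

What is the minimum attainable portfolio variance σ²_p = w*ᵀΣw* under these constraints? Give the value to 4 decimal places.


0.0704

p=Σ⁻¹μ = [0.4965  1.2773  1.6640  0.9874  0.5020  1.8068  2.2178]
q=Σ⁻¹𝟙 = [14.6539  18.4489  24.2777  15.6669  8.8498  12.7563  26.3435]
a=μᵀp=0.789762  b=𝟙ᵀp=8.951755  c=𝟙ᵀq=120.996943  D=ac−b²=15.424878
λ₁=(c·0.163−b)/D = (120.996943·0.163−8.951755)/15.424878 = 0.698271
λ₂=(a−b·0.163)/D = (0.789762−8.951755·0.163)/15.424878 = -0.043396
w* = 0.698271·p + -0.043396·q:
  w_0 = 0.698271·0.4965 + -0.043396·14.6539 = -0.2892  (Lockheed)
  w_1 = 0.698271·1.2773 + -0.043396·18.4489 = 0.0913  (Ford)
  w_2 = 0.698271·1.6640 + -0.043396·24.2777 = 0.1083  (Intel)
  w_3 = 0.698271·0.9874 + -0.043396·15.6669 = 0.0096  (Qualcomm)
  w_4 = 0.698271·0.5020 + -0.043396·8.8498 = -0.0335  (Pfizer)
  w_5 = 0.698271·1.8068 + -0.043396·12.7563 = 0.7081  (Disney)
  w_6 = 0.698271·2.2178 + -0.043396·26.3435 = 0.4054  (Raytheon)
Σw_i=1.0000  μᵀw=0.1630
σ²=wᵀΣw=λ₁·μ_p+λ₂ = 0.698271·0.163 + -0.043396 = 0.070422 ≈ 0.0704


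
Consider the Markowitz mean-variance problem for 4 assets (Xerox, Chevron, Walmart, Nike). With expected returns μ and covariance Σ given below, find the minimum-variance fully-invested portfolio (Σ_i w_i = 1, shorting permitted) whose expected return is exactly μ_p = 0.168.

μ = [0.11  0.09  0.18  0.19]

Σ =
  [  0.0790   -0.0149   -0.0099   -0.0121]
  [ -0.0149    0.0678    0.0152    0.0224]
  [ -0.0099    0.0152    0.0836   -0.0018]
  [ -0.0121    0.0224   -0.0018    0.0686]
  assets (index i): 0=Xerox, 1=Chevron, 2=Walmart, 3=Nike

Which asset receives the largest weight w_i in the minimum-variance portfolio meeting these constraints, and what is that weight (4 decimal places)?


u=Σ⁻¹μ = [2.2242  0.2272  2.4431  3.1519]
v=Σ⁻¹𝟙 = [18.5587  11.2504  12.4262  14.5032]
a=μᵀu=1.303718  b=𝟙ᵀu=8.046318  c=𝟙ᵀv=56.738496  D=ac−b²=9.227778
λ₁=(c·0.168−b)/D = (56.738496·0.168−8.046318)/9.227778 = 0.161008
λ₂=(a−b·0.168)/D = (1.303718−8.046318·0.168)/9.227778 = -0.005209
w* = 0.161008·u + -0.005209·v:
  w_0 = 0.161008·2.2242 + -0.005209·18.5587 = 0.2614  (Xerox)
  w_1 = 0.161008·0.2272 + -0.005209·11.2504 = -0.0220  (Chevron)
  w_2 = 0.161008·2.4431 + -0.005209·12.4262 = 0.3286  (Walmart)
  w_3 = 0.161008·3.1519 + -0.005209·14.5032 = 0.4319  (Nike)
Σw_i=1.0000  μᵀw=0.1680
σ²=wᵀΣw=λ₁·μ_p+λ₂ = 0.161008·0.168 + -0.005209 = 0.021841 ≈ 0.0218

Nike (0.4319)


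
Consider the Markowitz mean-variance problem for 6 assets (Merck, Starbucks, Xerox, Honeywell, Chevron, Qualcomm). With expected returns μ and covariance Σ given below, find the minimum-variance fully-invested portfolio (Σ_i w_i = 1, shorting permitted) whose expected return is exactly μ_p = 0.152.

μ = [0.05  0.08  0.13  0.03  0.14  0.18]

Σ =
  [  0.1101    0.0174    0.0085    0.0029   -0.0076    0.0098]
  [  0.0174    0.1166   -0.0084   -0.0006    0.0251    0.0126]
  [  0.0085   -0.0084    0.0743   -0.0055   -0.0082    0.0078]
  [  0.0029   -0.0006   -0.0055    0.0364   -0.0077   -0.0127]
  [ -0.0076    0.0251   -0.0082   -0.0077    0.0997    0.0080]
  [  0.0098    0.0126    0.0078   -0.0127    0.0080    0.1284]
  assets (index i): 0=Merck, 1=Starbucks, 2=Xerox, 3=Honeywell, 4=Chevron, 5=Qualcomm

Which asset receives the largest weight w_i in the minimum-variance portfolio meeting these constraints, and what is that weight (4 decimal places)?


Xerox (0.3887)

u=Σ⁻¹μ = [0.1897  0.3332  1.9357  1.8952  1.5337  1.3290]
v=Σ⁻¹𝟙 = [6.1387  5.4141  16.4636  35.1707  12.5244  8.4866]
a=μᵀu=0.798573  b=𝟙ᵀu=7.216456  c=𝟙ᵀv=84.198138  D=ac−b²=15.161166
λ₁=(c·0.152−b)/D = (84.198138·0.152−7.216456)/15.161166 = 0.368155
λ₂=(a−b·0.152)/D = (0.798573−7.216456·0.152)/15.161166 = -0.019677
w* = 0.368155·u + -0.019677·v:
  w_0 = 0.368155·0.1897 + -0.019677·6.1387 = -0.0510  (Merck)
  w_1 = 0.368155·0.3332 + -0.019677·5.4141 = 0.0161  (Starbucks)
  w_2 = 0.368155·1.9357 + -0.019677·16.4636 = 0.3887  (Xerox)
  w_3 = 0.368155·1.8952 + -0.019677·35.1707 = 0.0057  (Honeywell)
  w_4 = 0.368155·1.5337 + -0.019677·12.5244 = 0.3182  (Chevron)
  w_5 = 0.368155·1.3290 + -0.019677·8.4866 = 0.3223  (Qualcomm)
Σw_i=1.0000  μᵀw=0.1520
σ²=wᵀΣw=λ₁·μ_p+λ₂ = 0.368155·0.152 + -0.019677 = 0.036282 ≈ 0.0363


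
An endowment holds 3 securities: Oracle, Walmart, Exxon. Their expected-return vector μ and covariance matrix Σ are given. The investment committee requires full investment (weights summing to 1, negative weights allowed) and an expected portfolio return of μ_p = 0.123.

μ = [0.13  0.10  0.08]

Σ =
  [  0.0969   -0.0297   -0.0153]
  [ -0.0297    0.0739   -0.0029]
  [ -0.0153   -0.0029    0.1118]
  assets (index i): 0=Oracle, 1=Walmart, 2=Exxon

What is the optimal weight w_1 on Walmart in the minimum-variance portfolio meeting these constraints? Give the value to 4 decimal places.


0.4007

x=Σ⁻¹μ = [2.2119  2.2844  1.0775]
y=Σ⁻¹𝟙 = [18.8415  21.5782  12.0828]
a=μᵀx=0.602190  b=𝟙ᵀx=5.573837  c=𝟙ᵀy=52.502478  D=ac−b²=0.548822
λ₁=(c·0.123−b)/D = (52.502478·0.123−5.573837)/0.548822 = 1.610662
λ₂=(a−b·0.123)/D = (0.602190−5.573837·0.123)/0.548822 = -0.151947
w* = 1.610662·x + -0.151947·y:
  w_0 = 1.610662·2.2119 + -0.151947·18.8415 = 0.6997  (Oracle)
  w_1 = 1.610662·2.2844 + -0.151947·21.5782 = 0.4007  (Walmart)
  w_2 = 1.610662·1.0775 + -0.151947·12.0828 = -0.1004  (Exxon)
Σw_i=1.0000  μᵀw=0.1230
σ²=wᵀΣw=λ₁·μ_p+λ₂ = 1.610662·0.123 + -0.151947 = 0.046165 ≈ 0.0462


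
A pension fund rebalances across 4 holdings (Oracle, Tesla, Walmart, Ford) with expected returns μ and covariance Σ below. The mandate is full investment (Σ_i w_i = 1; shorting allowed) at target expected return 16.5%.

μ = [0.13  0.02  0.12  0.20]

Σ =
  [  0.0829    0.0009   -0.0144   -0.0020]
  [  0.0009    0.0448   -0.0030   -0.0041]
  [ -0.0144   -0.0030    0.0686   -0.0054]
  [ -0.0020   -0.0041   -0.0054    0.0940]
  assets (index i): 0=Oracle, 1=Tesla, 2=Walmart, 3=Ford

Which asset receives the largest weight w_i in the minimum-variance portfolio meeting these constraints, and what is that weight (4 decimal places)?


p=Σ⁻¹μ = [2.0321  0.7803  2.3944  2.3425]
q=Σ⁻¹𝟙 = [15.5814  24.5519  19.9598  13.1873]
a=μᵀp=1.035598  b=𝟙ᵀp=7.549255  c=𝟙ᵀq=73.280360  D=ac−b²=18.897738
λ₁=(c·0.165−b)/D = (73.280360·0.165−7.549255)/18.897738 = 0.240346
λ₂=(a−b·0.165)/D = (1.035598−7.549255·0.165)/18.897738 = -0.011114
w* = 0.240346·p + -0.011114·q:
  w_0 = 0.240346·2.0321 + -0.011114·15.5814 = 0.3152  (Oracle)
  w_1 = 0.240346·0.7803 + -0.011114·24.5519 = -0.0853  (Tesla)
  w_2 = 0.240346·2.3944 + -0.011114·19.9598 = 0.3536  (Walmart)
  w_3 = 0.240346·2.3425 + -0.011114·13.1873 = 0.4164  (Ford)
Σw_i=1.0000  μᵀw=0.1650
σ²=wᵀΣw=λ₁·μ_p+λ₂ = 0.240346·0.165 + -0.011114 = 0.028543 ≈ 0.0285

Ford (0.4164)


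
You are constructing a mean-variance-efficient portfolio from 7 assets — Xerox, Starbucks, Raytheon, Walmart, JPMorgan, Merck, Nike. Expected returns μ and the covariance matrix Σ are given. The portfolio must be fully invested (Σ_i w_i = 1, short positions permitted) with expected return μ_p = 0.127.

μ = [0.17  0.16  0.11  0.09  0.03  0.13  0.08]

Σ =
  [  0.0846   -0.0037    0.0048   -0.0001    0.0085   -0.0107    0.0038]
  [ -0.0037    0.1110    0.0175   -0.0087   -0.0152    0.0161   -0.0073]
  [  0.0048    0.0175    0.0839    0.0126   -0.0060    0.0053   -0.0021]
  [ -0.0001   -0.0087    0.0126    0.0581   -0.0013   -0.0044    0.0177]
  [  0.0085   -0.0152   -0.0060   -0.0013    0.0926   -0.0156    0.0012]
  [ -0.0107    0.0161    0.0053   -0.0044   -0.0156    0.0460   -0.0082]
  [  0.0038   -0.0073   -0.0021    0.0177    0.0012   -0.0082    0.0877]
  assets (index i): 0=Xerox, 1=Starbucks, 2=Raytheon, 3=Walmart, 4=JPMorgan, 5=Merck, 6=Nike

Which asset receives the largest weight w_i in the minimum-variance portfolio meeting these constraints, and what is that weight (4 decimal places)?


g=Σ⁻¹μ = [2.3430  1.2424  0.5418  1.6308  0.9512  3.5152  0.9136]
h=Σ⁻¹𝟙 = [13.5202  8.3046  6.4899  16.4000  16.5452  30.3642  10.9661]
a=μᵀg=1.362068  b=𝟙ᵀg=11.138045  c=𝟙ᵀh=102.590223  D=ac−b²=15.678828
λ₁=(c·0.127−b)/D = (102.590223·0.127−11.138045)/15.678828 = 0.120603
λ₂=(a−b·0.127)/D = (1.362068−11.138045·0.127)/15.678828 = -0.003346
w* = 0.120603·g + -0.003346·h:
  w_0 = 0.120603·2.3430 + -0.003346·13.5202 = 0.2373  (Xerox)
  w_1 = 0.120603·1.2424 + -0.003346·8.3046 = 0.1220  (Starbucks)
  w_2 = 0.120603·0.5418 + -0.003346·6.4899 = 0.0436  (Raytheon)
  w_3 = 0.120603·1.6308 + -0.003346·16.4000 = 0.1418  (Walmart)
  w_4 = 0.120603·0.9512 + -0.003346·16.5452 = 0.0594  (JPMorgan)
  w_5 = 0.120603·3.5152 + -0.003346·30.3642 = 0.3223  (Merck)
  w_6 = 0.120603·0.9136 + -0.003346·10.9661 = 0.0735  (Nike)
Σw_i=1.0000  μᵀw=0.1270
σ²=wᵀΣw=λ₁·μ_p+λ₂ = 0.120603·0.127 + -0.003346 = 0.011970 ≈ 0.0120

Merck (0.3223)


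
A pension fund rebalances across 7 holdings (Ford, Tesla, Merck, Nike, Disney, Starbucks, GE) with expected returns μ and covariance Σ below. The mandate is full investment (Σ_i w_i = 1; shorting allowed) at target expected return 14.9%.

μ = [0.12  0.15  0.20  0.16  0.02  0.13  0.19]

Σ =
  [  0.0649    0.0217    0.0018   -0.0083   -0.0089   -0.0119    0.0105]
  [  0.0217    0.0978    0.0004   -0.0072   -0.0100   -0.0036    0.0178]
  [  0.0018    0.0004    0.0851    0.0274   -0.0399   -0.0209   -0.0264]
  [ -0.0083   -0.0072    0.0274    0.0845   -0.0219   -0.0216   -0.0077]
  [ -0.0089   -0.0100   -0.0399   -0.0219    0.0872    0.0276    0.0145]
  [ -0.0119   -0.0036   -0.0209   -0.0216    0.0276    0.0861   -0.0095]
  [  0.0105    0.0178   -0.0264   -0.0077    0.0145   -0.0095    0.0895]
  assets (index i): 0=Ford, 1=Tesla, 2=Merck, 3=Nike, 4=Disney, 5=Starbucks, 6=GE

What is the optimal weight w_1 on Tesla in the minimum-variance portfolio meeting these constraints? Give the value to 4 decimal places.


0.0551

u=Σ⁻¹μ = [2.0074  0.9249  3.9974  2.3688  1.3854  3.3009  3.2123]
v=Σ⁻¹𝟙 = [18.6949  7.4960  25.1108  18.2096  21.4700  19.9594  15.1029]
a=μᵀu=2.625289  b=𝟙ᵀu=17.197159  c=𝟙ᵀv=126.043581  D=ac−b²=35.158526
λ₁=(c·0.149−b)/D = (126.043581·0.149−17.197159)/35.158526 = 0.045034
λ₂=(a−b·0.149)/D = (2.625289−17.197159·0.149)/35.158526 = 0.001789
w* = 0.045034·u + 0.001789·v:
  w_0 = 0.045034·2.0074 + 0.001789·18.6949 = 0.1239  (Ford)
  w_1 = 0.045034·0.9249 + 0.001789·7.4960 = 0.0551  (Tesla)
  w_2 = 0.045034·3.9974 + 0.001789·25.1108 = 0.2250  (Merck)
  w_3 = 0.045034·2.3688 + 0.001789·18.2096 = 0.1393  (Nike)
  w_4 = 0.045034·1.3854 + 0.001789·21.4700 = 0.1008  (Disney)
  w_5 = 0.045034·3.3009 + 0.001789·19.9594 = 0.1844  (Starbucks)
  w_6 = 0.045034·3.2123 + 0.001789·15.1029 = 0.1717  (GE)
Σw_i=1.0000  μᵀw=0.1490
σ²=wᵀΣw=λ₁·μ_p+λ₂ = 0.045034·0.149 + 0.001789 = 0.008499 ≈ 0.0085
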